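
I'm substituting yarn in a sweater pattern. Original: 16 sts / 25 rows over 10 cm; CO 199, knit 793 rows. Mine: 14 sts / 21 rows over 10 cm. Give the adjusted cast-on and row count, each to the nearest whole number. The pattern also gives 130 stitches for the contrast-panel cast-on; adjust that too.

Stitches: 199 × 14/16 = 174.12 → 174.
Rows: 793 × 21/25 = 666.12 → 666.
contrast-panel cast-on: 130 × 14/16 = 113.75 → 114.

Cast on 174 stitches; work 666 rows; contrast-panel cast-on 114 stitches.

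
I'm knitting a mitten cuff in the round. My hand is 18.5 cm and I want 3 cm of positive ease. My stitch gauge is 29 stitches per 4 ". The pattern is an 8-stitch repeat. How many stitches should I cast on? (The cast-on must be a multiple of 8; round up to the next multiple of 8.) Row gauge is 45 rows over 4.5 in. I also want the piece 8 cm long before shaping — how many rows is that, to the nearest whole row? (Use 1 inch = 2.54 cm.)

Cast on 64 stitches; work 31 rows.

Finished = 18.5 + 3 = 21.5 cm.
21.5 cm × 1/2.54 = 8.46 inches.
29/4 = 7.25 sts per in; 8.46 × 7.25 = 61.37 sts.
Next multiple of 8 → 64.
8 cm = 3.15 inches; × 10 = 31.50 → 31 rows.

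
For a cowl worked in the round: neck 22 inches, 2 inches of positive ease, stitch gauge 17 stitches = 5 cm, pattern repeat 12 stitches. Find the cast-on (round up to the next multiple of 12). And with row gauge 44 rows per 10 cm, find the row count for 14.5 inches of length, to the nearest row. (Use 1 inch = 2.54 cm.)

Cast on 216 stitches; work 162 rows.

Finished = 22 + 2 = 24 inches.
24 inches × 2.54 = 60.96 cm.
17/5 = 3.4 sts per cm; 60.96 × 3.4 = 207.26 sts.
Next multiple of 12 → 216.
14.5 inches = 36.83 cm; × 4.4 = 162.05 → 162 rows.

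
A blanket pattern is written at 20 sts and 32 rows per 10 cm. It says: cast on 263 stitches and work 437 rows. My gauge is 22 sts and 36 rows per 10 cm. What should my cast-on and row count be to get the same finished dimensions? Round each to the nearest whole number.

Cast on 289 stitches; work 492 rows.

Stitches: 263 × 22/20 = 289.30 → 289.
Rows: 437 × 36/32 = 491.62 → 492.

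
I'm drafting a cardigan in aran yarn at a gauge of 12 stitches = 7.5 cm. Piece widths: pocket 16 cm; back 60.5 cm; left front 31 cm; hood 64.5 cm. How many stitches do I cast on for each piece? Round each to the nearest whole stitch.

Rate = 12/7.5 = 1.6 sts per cm.
pocket: 16 × 1.6 = 25.60 → 26.
back: 60.5 × 1.6 = 96.80 → 97.
left front: 31 × 1.6 = 49.60 → 50.
hood: 64.5 × 1.6 = 103.20 → 103.

pocket 26; back 97; left front 50; hood 103.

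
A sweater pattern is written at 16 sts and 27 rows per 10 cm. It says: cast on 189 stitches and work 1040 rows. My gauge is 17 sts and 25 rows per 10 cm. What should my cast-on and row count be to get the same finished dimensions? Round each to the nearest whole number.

Cast on 201 stitches; work 963 rows.

Stitches: 189 × 17/16 = 200.81 → 201.
Rows: 1040 × 25/27 = 962.96 → 963.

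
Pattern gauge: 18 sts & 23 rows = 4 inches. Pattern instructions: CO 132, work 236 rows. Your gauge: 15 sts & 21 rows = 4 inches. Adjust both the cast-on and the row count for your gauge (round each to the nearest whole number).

Cast on 110 stitches; work 215 rows.

Stitches: 132 × 15/18 = 110.00 → 110.
Rows: 236 × 21/23 = 215.48 → 215.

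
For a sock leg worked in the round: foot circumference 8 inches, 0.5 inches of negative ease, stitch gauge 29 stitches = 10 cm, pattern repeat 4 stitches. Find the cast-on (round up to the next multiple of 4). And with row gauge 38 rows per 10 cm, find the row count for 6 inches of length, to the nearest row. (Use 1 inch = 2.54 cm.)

Cast on 56 stitches; work 58 rows.

Finished = 8 − 0.5 = 7.5 inches.
7.5 inches × 2.54 = 19.05 cm.
29/10 = 2.9 sts per cm; 19.05 × 2.9 = 55.24 sts.
Next multiple of 4 → 56.
6 inches = 15.24 cm; × 3.8 = 57.91 → 58 rows.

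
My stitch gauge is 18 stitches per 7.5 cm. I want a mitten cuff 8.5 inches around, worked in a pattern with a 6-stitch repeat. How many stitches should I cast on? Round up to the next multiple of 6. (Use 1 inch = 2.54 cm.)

8.5 in = 8.5 × 2.54 = 21.59 cm.
18 / 7.5 = 2.4 sts/cm.
21.59 × 2.4 = 51.82 sts.
→ 54.

CO 54 sts.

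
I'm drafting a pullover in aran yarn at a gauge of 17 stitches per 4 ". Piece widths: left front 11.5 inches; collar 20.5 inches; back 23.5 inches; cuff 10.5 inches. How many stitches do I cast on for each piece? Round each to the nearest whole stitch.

Rate = 17/4 = 4.25 sts per in.
left front: 11.5 × 4.25 = 48.88 → 49.
collar: 20.5 × 4.25 = 87.12 → 87.
back: 23.5 × 4.25 = 99.88 → 100.
cuff: 10.5 × 4.25 = 44.62 → 45.

left front 49; collar 87; back 100; cuff 45.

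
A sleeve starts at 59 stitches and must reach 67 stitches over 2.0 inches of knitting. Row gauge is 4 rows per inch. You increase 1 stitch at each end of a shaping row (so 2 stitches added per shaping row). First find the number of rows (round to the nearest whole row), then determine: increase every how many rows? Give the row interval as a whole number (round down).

Rows = 2.0 × 4 = 8.0 → 8 rows.
Stitches to add: 8 → 4 shaping rows (at 2 st each).
8 / 4 = 2.00 → every 2 rows.

Increase every 2nd row.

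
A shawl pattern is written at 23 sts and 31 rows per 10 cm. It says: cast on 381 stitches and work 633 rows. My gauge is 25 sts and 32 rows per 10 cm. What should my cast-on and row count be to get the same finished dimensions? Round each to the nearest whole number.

Cast on 414 stitches; work 653 rows.

Stitches: 381 × 25/23 = 414.13 → 414.
Rows: 633 × 32/31 = 653.42 → 653.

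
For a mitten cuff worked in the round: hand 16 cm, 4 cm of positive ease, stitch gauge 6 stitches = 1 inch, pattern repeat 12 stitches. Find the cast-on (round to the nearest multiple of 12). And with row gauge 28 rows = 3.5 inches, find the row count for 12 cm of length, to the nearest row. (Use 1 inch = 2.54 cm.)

Cast on 48 stitches; work 38 rows.

Finished = 16 + 4 = 20 cm.
20 cm × 1/2.54 = 7.87 inches.
6/1 = 6 sts per in; 7.87 × 6 = 47.24 sts.
Nearest multiple of 12 → 48.
12 cm = 4.72 inches; × 8 = 37.80 → 38 rows.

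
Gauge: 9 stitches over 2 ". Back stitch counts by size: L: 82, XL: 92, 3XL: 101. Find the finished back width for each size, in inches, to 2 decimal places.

9/2 = 4.5 sts per in.
L: 82 / 4.5 = 18.222 → 18.22 in.
XL: 92 / 4.5 = 20.444 → 20.44 in.
3XL: 101 / 4.5 = 22.444 → 22.44 in.

L 18.22 inches; XL 20.44 inches; 3XL 22.44 inches.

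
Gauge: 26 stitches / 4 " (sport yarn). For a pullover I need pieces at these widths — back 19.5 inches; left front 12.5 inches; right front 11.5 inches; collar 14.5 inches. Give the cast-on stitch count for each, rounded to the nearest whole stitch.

back 127; left front 81; right front 75; collar 94.

Rate = 26/4 = 6.5 sts per in.
back: 19.5 × 6.5 = 126.75 → 127.
left front: 12.5 × 6.5 = 81.25 → 81.
right front: 11.5 × 6.5 = 74.75 → 75.
collar: 14.5 × 6.5 = 94.25 → 94.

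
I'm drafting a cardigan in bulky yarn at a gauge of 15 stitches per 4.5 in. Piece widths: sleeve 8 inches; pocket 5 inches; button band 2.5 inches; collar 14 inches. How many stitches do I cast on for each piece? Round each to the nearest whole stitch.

Rate = 15/4.5 = 3.333 sts per in.
sleeve: 8 × 3.333 = 26.67 → 27.
pocket: 5 × 3.333 = 16.67 → 17.
button band: 2.5 × 3.333 = 8.33 → 8.
collar: 14 × 3.333 = 46.67 → 47.

sleeve 27; pocket 17; button band 8; collar 47.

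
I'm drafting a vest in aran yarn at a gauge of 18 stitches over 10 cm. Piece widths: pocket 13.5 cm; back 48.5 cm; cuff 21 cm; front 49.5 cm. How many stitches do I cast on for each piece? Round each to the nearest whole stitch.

Rate = 18/10 = 1.8 sts per cm.
pocket: 13.5 × 1.8 = 24.30 → 24.
back: 48.5 × 1.8 = 87.30 → 87.
cuff: 21 × 1.8 = 37.80 → 38.
front: 49.5 × 1.8 = 89.10 → 89.

pocket 24; back 87; cuff 38; front 89.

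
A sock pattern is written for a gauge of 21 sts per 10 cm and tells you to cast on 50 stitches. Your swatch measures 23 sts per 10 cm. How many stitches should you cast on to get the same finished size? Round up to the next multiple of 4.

Scale factor = 23 / 21 = 1.095.
50 × 23 / 21 = 54.76 sts.
→ 56 sts.

CO 56 sts.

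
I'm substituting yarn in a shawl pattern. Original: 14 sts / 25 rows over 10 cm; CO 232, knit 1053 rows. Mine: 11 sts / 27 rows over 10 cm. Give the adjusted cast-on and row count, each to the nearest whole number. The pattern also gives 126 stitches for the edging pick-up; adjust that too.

Stitches: 232 × 11/14 = 182.29 → 182.
Rows: 1053 × 27/25 = 1137.24 → 1137.
edging pick-up: 126 × 11/14 = 99.00 → 99.

Cast on 182 stitches; work 1137 rows; edging pick-up 99 stitches.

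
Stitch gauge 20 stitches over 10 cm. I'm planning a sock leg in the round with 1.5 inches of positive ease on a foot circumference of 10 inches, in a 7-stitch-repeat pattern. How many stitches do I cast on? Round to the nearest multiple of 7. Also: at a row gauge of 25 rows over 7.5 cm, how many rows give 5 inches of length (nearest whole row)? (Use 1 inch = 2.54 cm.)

Finished = 10 + 1.5 = 11.5 inches.
11.5 inches × 2.54 = 29.21 cm.
20/10 = 2 sts per cm; 29.21 × 2 = 58.42 sts.
Nearest multiple of 7 → 56.
5 inches = 12.70 cm; × 3.333 = 42.33 → 42 rows.

Cast on 56 stitches; work 42 rows.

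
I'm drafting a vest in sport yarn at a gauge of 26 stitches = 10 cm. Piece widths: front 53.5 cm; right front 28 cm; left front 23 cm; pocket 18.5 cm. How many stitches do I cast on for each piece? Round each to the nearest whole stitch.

Rate = 26/10 = 2.6 sts per cm.
front: 53.5 × 2.6 = 139.10 → 139.
right front: 28 × 2.6 = 72.80 → 73.
left front: 23 × 2.6 = 59.80 → 60.
pocket: 18.5 × 2.6 = 48.10 → 48.

front 139; right front 73; left front 60; pocket 48.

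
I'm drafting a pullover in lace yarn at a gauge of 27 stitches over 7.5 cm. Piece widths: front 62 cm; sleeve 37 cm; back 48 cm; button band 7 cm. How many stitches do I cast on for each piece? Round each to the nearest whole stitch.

front 223; sleeve 133; back 173; button band 25.

Rate = 27/7.5 = 3.6 sts per cm.
front: 62 × 3.6 = 223.20 → 223.
sleeve: 37 × 3.6 = 133.20 → 133.
back: 48 × 3.6 = 172.80 → 173.
button band: 7 × 3.6 = 25.20 → 25.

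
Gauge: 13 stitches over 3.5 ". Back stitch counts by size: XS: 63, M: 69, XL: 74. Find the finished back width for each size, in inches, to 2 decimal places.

XS 16.96 inches; M 18.58 inches; XL 19.92 inches.

13/3.5 = 3.714 sts per in.
XS: 63 / 3.714 = 16.962 → 16.96 in.
M: 69 / 3.714 = 18.577 → 18.58 in.
XL: 74 / 3.714 = 19.923 → 19.92 in.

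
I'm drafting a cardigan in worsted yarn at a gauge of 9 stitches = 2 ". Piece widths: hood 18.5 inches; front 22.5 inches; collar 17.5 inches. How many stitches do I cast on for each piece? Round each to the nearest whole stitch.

hood 83; front 101; collar 79.

Rate = 9/2 = 4.5 sts per in.
hood: 18.5 × 4.5 = 83.25 → 83.
front: 22.5 × 4.5 = 101.25 → 101.
collar: 17.5 × 4.5 = 78.75 → 79.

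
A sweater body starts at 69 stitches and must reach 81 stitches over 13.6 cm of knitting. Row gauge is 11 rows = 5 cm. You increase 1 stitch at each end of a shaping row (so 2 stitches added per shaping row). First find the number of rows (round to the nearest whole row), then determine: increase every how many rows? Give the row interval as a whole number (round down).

Increase every 5th row.

Rows = 13.6 × 2.2 = 29.9 → 30 rows.
Stitches to add: 12 → 6 shaping rows (at 2 st each).
30 / 6 = 5.00 → every 5 rows.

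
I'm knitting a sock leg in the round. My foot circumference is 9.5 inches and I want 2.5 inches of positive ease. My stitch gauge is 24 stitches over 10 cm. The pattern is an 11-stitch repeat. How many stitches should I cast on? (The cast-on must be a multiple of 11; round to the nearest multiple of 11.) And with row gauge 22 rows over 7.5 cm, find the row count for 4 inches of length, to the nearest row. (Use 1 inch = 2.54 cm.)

Finished = 9.5 + 2.5 = 12 inches.
12 inches × 2.54 = 30.48 cm.
24/10 = 2.4 sts per cm; 30.48 × 2.4 = 73.15 sts.
Nearest multiple of 11 → 77.
4 inches = 10.16 cm; × 2.933 = 29.80 → 30 rows.

Cast on 77 stitches; work 30 rows.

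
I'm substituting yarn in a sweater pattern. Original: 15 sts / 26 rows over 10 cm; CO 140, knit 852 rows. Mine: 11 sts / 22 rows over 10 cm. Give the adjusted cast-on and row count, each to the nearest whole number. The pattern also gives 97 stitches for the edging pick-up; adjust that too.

Stitches: 140 × 11/15 = 102.67 → 103.
Rows: 852 × 22/26 = 720.92 → 721.
edging pick-up: 97 × 11/15 = 71.13 → 71.

Cast on 103 stitches; work 721 rows; edging pick-up 71 stitches.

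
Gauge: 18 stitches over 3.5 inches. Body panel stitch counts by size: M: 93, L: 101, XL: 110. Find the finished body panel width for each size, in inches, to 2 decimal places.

M 18.08 inches; L 19.64 inches; XL 21.39 inches.

18/3.5 = 5.143 sts per in.
M: 93 / 5.143 = 18.083 → 18.08 in.
L: 101 / 5.143 = 19.639 → 19.64 in.
XL: 110 / 5.143 = 21.389 → 21.39 in.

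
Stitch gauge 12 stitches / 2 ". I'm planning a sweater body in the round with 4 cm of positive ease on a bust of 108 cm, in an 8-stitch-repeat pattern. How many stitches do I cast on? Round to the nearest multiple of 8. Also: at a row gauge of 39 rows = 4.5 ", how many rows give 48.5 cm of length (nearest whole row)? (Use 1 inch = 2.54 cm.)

Cast on 264 stitches; work 165 rows.

Finished = 108 + 4 = 112 cm.
112 cm × 1/2.54 = 44.09 inches.
12/2 = 6 sts per in; 44.09 × 6 = 264.57 sts.
Nearest multiple of 8 → 264.
48.5 cm = 19.09 inches; × 8.667 = 165.49 → 165 rows.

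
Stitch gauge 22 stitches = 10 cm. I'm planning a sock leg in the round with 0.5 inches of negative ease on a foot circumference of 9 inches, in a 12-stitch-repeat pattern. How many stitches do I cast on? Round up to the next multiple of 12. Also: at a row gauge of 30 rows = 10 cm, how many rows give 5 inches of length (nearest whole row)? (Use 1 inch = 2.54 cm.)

Finished = 9 − 0.5 = 8.5 inches.
8.5 inches × 2.54 = 21.59 cm.
22/10 = 2.2 sts per cm; 21.59 × 2.2 = 47.50 sts.
Next multiple of 12 → 48.
5 inches = 12.70 cm; × 3 = 38.10 → 38 rows.

Cast on 48 stitches; work 38 rows.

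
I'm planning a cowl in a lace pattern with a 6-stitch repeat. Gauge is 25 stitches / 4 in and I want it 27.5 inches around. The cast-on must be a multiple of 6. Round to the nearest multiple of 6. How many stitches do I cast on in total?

Cast on 174 stitches.

25 / 4 = 6.25 sts per inch.
27.5 × 6.25 = 171.88 sts.
Nearest multiple of 6: 174.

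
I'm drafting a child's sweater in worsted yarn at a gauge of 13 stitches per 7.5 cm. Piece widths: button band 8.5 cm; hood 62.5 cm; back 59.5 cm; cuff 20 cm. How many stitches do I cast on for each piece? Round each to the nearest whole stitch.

Rate = 13/7.5 = 1.733 sts per cm.
button band: 8.5 × 1.733 = 14.73 → 15.
hood: 62.5 × 1.733 = 108.33 → 108.
back: 59.5 × 1.733 = 103.13 → 103.
cuff: 20 × 1.733 = 34.67 → 35.

button band 15; hood 108; back 103; cuff 35.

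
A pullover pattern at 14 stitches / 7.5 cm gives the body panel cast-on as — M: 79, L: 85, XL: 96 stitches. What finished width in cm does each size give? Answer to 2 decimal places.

M 42.32 cm; L 45.54 cm; XL 51.43 cm.

14/7.5 = 1.867 sts per cm.
M: 79 / 1.867 = 42.321 → 42.32 cm.
L: 85 / 1.867 = 45.536 → 45.54 cm.
XL: 96 / 1.867 = 51.429 → 51.43 cm.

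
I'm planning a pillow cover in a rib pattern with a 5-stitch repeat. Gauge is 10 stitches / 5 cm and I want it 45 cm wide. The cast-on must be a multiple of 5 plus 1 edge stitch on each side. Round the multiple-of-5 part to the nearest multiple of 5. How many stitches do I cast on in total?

CO 92 sts.

10 / 5 = 2 sts per cm.
45 × 2 = 90.00 sts.
Less 2 edge sts → 88.00 for the repeat.
Nearest multiple of 5: 90.
Add back 2 edge sts → 92.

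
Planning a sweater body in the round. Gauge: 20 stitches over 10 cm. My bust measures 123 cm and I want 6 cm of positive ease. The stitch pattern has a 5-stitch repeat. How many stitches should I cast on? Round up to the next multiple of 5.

Finished = 123 + 6 = 129 cm.
20 / 10 = 2 sts/cm.
129 × 2 = 258.00 sts.
Next multiple of 5: 260.

CO 260 sts.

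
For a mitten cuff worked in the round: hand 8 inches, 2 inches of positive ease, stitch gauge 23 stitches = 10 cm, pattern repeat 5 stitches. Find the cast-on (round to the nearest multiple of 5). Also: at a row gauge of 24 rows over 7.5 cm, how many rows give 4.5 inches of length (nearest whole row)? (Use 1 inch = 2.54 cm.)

Finished = 8 + 2 = 10 inches.
10 inches × 2.54 = 25.40 cm.
23/10 = 2.3 sts per cm; 25.40 × 2.3 = 58.42 sts.
Nearest multiple of 5 → 60.
4.5 inches = 11.43 cm; × 3.2 = 36.58 → 37 rows.

Cast on 60 stitches; work 37 rows.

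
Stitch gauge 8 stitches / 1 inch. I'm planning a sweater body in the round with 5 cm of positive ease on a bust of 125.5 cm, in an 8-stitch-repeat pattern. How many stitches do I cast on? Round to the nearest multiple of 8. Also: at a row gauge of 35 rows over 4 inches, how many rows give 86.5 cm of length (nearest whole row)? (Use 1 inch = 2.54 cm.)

Finished = 125.5 + 5 = 130.5 cm.
130.5 cm × 1/2.54 = 51.38 inches.
8/1 = 8 sts per in; 51.38 × 8 = 411.02 sts.
Nearest multiple of 8 → 408.
86.5 cm = 34.06 inches; × 8.75 = 297.98 → 298 rows.

Cast on 408 stitches; work 298 rows.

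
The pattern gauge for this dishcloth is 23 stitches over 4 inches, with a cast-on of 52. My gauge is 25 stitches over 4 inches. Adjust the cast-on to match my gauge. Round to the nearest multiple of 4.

Scale factor = 25 / 23 = 1.087.
52 × 25 / 23 = 56.52 sts.
→ 56 sts.

56 stitches.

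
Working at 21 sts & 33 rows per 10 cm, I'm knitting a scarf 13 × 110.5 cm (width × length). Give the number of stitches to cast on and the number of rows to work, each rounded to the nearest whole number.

Stitch gauge = 21/10 = 2.1 sts/cm; 13 × 2.1 = 27.30 → 27 sts.
Row gauge = 33/10 = 3.3 rows/cm; 110.5 × 3.3 = 364.65 → 365 rows.

Cast on 27 stitches and work 365 rows.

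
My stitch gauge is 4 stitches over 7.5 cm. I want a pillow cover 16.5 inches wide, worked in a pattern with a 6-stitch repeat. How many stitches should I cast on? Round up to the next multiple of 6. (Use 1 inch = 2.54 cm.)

16.5 in = 16.5 × 2.54 = 41.91 cm.
4 / 7.5 = 0.533 sts/cm.
41.91 × 0.533 = 22.35 sts.
→ 24.

Cast on 24 stitches.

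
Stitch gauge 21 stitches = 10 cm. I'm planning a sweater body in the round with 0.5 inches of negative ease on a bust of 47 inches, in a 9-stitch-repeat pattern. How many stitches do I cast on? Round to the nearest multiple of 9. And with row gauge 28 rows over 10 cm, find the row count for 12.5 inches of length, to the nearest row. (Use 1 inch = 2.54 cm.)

Finished = 47 − 0.5 = 46.5 inches.
46.5 inches × 2.54 = 118.11 cm.
21/10 = 2.1 sts per cm; 118.11 × 2.1 = 248.03 sts.
Nearest multiple of 9 → 252.
12.5 inches = 31.75 cm; × 2.8 = 88.90 → 89 rows.

Cast on 252 stitches; work 89 rows.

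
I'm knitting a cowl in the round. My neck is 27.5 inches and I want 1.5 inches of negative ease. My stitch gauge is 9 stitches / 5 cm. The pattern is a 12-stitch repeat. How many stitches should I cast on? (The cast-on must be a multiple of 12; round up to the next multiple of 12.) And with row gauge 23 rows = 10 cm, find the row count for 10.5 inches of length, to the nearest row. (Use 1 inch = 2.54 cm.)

Cast on 120 stitches; work 61 rows.

Finished = 27.5 − 1.5 = 26 inches.
26 inches × 2.54 = 66.04 cm.
9/5 = 1.8 sts per cm; 66.04 × 1.8 = 118.87 sts.
Next multiple of 12 → 120.
10.5 inches = 26.67 cm; × 2.3 = 61.34 → 61 rows.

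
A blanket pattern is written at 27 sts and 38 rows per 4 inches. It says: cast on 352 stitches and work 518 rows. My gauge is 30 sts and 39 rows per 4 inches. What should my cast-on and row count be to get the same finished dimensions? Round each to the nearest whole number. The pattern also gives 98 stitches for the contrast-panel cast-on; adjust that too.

Cast on 391 stitches; work 532 rows; contrast-panel cast-on 109 stitches.

Stitches: 352 × 30/27 = 391.11 → 391.
Rows: 518 × 39/38 = 531.63 → 532.
contrast-panel cast-on: 98 × 30/27 = 108.89 → 109.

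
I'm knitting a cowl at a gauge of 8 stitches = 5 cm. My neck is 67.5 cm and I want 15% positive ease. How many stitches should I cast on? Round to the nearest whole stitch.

Cast on 124 stitches.

Finished = 67.5 × 1.15 = 77.62 cm.
8 / 5 = 1.6 sts per cm.
77.62 × 1.6 = 124.20 sts.
→ 124 sts.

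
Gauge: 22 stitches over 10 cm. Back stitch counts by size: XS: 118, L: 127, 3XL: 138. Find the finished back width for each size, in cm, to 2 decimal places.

XS 53.64 cm; L 57.73 cm; 3XL 62.73 cm.

22/10 = 2.2 sts per cm.
XS: 118 / 2.2 = 53.636 → 53.64 cm.
L: 127 / 2.2 = 57.727 → 57.73 cm.
3XL: 138 / 2.2 = 62.727 → 62.73 cm.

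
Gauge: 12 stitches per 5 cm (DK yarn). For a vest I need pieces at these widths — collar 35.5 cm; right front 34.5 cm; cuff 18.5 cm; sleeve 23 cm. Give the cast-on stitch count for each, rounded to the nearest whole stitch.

collar 85; right front 83; cuff 44; sleeve 55.

Rate = 12/5 = 2.4 sts per cm.
collar: 35.5 × 2.4 = 85.20 → 85.
right front: 34.5 × 2.4 = 82.80 → 83.
cuff: 18.5 × 2.4 = 44.40 → 44.
sleeve: 23 × 2.4 = 55.20 → 55.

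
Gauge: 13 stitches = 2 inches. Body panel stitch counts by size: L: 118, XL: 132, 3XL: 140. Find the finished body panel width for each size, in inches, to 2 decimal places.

L 18.15 inches; XL 20.31 inches; 3XL 21.54 inches.

13/2 = 6.5 sts per in.
L: 118 / 6.5 = 18.154 → 18.15 in.
XL: 132 / 6.5 = 20.308 → 20.31 in.
3XL: 140 / 6.5 = 21.538 → 21.54 in.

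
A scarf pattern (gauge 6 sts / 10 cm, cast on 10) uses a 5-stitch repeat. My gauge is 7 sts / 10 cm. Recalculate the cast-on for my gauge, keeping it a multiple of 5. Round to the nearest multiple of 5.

10 × 7 / 6 = 11.67.
Nearest multiple of 5: 10.

10 stitches.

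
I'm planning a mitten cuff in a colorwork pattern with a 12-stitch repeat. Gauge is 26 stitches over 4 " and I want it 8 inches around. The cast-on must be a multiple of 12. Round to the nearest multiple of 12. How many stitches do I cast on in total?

26 / 4 = 6.5 sts per inch.
8 × 6.5 = 52.00 sts.
Nearest multiple of 12: 48.

Cast on 48 stitches.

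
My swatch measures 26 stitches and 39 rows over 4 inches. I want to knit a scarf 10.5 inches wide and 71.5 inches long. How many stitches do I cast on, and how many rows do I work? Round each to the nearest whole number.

Cast on 68 stitches and work 697 rows.

Stitch gauge = 26/4 = 6.5 sts/in; 10.5 × 6.5 = 68.25 → 68 sts.
Row gauge = 39/4 = 9.75 rows/in; 71.5 × 9.75 = 697.12 → 697 rows.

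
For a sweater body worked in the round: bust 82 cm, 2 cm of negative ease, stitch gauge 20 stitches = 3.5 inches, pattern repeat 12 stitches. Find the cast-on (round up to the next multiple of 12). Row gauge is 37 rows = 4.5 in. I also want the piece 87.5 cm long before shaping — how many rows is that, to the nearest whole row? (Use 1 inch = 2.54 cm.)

Finished = 82 − 2 = 80 cm.
80 cm × 1/2.54 = 31.50 inches.
20/3.5 = 5.714 sts per in; 31.50 × 5.714 = 179.98 sts.
Next multiple of 12 → 180.
87.5 cm = 34.45 inches; × 8.222 = 283.25 → 283 rows.

Cast on 180 stitches; work 283 rows.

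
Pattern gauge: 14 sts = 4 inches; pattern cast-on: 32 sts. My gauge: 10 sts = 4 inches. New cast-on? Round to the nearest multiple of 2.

CO 22 sts.

Scale factor = 10 / 14 = 0.714.
32 × 10 / 14 = 22.86 sts.
→ 22 sts.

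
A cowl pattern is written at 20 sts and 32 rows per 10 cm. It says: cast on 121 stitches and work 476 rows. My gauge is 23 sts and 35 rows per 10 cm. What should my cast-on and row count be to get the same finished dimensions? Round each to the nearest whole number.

Cast on 139 stitches; work 521 rows.

Stitches: 121 × 23/20 = 139.15 → 139.
Rows: 476 × 35/32 = 520.62 → 521.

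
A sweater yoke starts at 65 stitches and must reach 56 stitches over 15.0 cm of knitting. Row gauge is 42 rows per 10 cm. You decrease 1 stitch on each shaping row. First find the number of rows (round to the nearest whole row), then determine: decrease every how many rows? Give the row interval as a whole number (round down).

Decrease every 7th row.

Rows = 15.0 × 4.2 = 63.0 → 63 rows.
Stitches to remove: 9 → 9 shaping rows (at 1 st each).
63 / 9 = 7.00 → every 7 rows.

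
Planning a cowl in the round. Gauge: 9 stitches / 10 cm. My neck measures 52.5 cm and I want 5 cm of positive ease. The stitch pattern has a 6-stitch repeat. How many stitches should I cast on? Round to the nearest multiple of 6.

CO 54 sts.

Finished = 52.5 + 5 = 57.5 cm.
9 / 10 = 0.9 sts/cm.
57.5 × 0.9 = 51.75 sts.
Nearest multiple of 6: 54.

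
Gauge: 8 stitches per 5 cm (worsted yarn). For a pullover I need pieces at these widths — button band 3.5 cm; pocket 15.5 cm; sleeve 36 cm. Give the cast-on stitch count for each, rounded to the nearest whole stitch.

button band 6; pocket 25; sleeve 58.

Rate = 8/5 = 1.6 sts per cm.
button band: 3.5 × 1.6 = 5.60 → 6.
pocket: 15.5 × 1.6 = 24.80 → 25.
sleeve: 36 × 1.6 = 57.60 → 58.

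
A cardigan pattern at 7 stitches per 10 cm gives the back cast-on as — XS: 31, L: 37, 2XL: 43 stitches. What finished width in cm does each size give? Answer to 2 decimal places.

XS 44.29 cm; L 52.86 cm; 2XL 61.43 cm.

7/10 = 0.7 sts per cm.
XS: 31 / 0.7 = 44.286 → 44.29 cm.
L: 37 / 0.7 = 52.857 → 52.86 cm.
2XL: 43 / 0.7 = 61.429 → 61.43 cm.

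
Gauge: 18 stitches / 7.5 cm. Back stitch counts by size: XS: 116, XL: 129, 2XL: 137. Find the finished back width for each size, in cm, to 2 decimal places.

XS 48.33 cm; XL 53.75 cm; 2XL 57.08 cm.

18/7.5 = 2.4 sts per cm.
XS: 116 / 2.4 = 48.333 → 48.33 cm.
XL: 129 / 2.4 = 53.750 → 53.75 cm.
2XL: 137 / 2.4 = 57.083 → 57.08 cm.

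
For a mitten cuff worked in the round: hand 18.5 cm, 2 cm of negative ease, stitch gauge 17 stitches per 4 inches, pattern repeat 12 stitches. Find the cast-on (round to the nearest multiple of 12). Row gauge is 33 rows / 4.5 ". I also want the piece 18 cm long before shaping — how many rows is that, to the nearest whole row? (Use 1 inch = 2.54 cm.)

Finished = 18.5 − 2 = 16.5 cm.
16.5 cm × 1/2.54 = 6.50 inches.
17/4 = 4.25 sts per in; 6.50 × 4.25 = 27.61 sts.
Nearest multiple of 12 → 24.
18 cm = 7.09 inches; × 7.333 = 51.97 → 52 rows.

Cast on 24 stitches; work 52 rows.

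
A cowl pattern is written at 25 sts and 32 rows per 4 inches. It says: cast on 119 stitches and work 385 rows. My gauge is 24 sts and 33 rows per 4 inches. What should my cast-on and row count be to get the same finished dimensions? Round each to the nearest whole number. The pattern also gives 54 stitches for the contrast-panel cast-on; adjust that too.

Stitches: 119 × 24/25 = 114.24 → 114.
Rows: 385 × 33/32 = 397.03 → 397.
contrast-panel cast-on: 54 × 24/25 = 51.84 → 52.

Cast on 114 stitches; work 397 rows; contrast-panel cast-on 52 stitches.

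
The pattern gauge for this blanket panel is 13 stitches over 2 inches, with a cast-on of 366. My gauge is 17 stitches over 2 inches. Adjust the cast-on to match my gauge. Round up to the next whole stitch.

Scale factor = 17 / 13 = 1.308.
366 × 17 / 13 = 478.62 sts.
→ 479 sts.

479 stitches.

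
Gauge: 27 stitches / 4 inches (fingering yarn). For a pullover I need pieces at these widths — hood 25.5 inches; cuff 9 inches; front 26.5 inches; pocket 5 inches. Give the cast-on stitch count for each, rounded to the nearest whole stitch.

hood 172; cuff 61; front 179; pocket 34.

Rate = 27/4 = 6.75 sts per in.
hood: 25.5 × 6.75 = 172.12 → 172.
cuff: 9 × 6.75 = 60.75 → 61.
front: 26.5 × 6.75 = 178.88 → 179.
pocket: 5 × 6.75 = 33.75 → 34.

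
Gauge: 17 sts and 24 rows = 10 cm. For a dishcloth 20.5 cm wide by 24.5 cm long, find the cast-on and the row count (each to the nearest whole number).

Cast on 35 stitches and work 59 rows.

Stitch gauge = 17/10 = 1.7 sts/cm; 20.5 × 1.7 = 34.85 → 35 sts.
Row gauge = 24/10 = 2.4 rows/cm; 24.5 × 2.4 = 58.80 → 59 rows.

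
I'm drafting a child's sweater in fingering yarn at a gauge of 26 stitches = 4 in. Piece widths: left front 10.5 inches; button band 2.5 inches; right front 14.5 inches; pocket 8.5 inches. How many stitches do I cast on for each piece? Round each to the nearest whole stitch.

Rate = 26/4 = 6.5 sts per in.
left front: 10.5 × 6.5 = 68.25 → 68.
button band: 2.5 × 6.5 = 16.25 → 16.
right front: 14.5 × 6.5 = 94.25 → 94.
pocket: 8.5 × 6.5 = 55.25 → 55.

left front 68; button band 16; right front 94; pocket 55.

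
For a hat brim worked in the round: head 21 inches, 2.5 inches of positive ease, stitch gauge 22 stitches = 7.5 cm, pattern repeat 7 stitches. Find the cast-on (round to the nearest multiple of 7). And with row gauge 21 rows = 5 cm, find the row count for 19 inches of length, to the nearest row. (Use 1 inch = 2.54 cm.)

Finished = 21 + 2.5 = 23.5 inches.
23.5 inches × 2.54 = 59.69 cm.
22/7.5 = 2.933 sts per cm; 59.69 × 2.933 = 175.09 sts.
Nearest multiple of 7 → 175.
19 inches = 48.26 cm; × 4.2 = 202.69 → 203 rows.

Cast on 175 stitches; work 203 rows.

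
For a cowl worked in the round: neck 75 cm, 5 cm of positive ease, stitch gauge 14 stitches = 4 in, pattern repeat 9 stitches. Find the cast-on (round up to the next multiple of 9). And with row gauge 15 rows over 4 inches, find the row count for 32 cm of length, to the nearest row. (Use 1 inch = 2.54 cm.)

Finished = 75 + 5 = 80 cm.
80 cm × 1/2.54 = 31.50 inches.
14/4 = 3.5 sts per in; 31.50 × 3.5 = 110.24 sts.
Next multiple of 9 → 117.
32 cm = 12.60 inches; × 3.75 = 47.24 → 47 rows.

Cast on 117 stitches; work 47 rows.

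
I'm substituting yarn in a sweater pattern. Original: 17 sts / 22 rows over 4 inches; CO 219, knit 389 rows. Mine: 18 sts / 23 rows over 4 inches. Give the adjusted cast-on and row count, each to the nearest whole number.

Cast on 232 stitches; work 407 rows.

Stitches: 219 × 18/17 = 231.88 → 232.
Rows: 389 × 23/22 = 406.68 → 407.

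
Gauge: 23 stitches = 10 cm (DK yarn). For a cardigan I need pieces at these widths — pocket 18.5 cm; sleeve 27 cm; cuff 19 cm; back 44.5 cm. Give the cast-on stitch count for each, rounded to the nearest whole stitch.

pocket 43; sleeve 62; cuff 44; back 102.

Rate = 23/10 = 2.3 sts per cm.
pocket: 18.5 × 2.3 = 42.55 → 43.
sleeve: 27 × 2.3 = 62.10 → 62.
cuff: 19 × 2.3 = 43.70 → 44.
back: 44.5 × 2.3 = 102.35 → 102.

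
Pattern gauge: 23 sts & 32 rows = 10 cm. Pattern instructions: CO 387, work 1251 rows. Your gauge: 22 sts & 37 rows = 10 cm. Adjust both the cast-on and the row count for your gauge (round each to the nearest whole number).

Cast on 370 stitches; work 1446 rows.

Stitches: 387 × 22/23 = 370.17 → 370.
Rows: 1251 × 37/32 = 1446.47 → 1446.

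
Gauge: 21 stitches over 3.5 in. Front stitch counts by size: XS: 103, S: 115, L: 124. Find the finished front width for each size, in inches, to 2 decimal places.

21/3.5 = 6 sts per in.
XS: 103 / 6 = 17.167 → 17.17 in.
S: 115 / 6 = 19.167 → 19.17 in.
L: 124 / 6 = 20.667 → 20.67 in.

XS 17.17 inches; S 19.17 inches; L 20.67 inches.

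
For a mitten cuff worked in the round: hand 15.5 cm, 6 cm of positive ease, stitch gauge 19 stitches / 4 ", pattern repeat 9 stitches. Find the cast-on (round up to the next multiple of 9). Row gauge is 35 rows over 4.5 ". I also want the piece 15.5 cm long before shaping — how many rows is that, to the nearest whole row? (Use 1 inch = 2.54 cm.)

Finished = 15.5 + 6 = 21.5 cm.
21.5 cm × 1/2.54 = 8.46 inches.
19/4 = 4.75 sts per in; 8.46 × 4.75 = 40.21 sts.
Next multiple of 9 → 45.
15.5 cm = 6.10 inches; × 7.778 = 47.46 → 47 rows.

Cast on 45 stitches; work 47 rows.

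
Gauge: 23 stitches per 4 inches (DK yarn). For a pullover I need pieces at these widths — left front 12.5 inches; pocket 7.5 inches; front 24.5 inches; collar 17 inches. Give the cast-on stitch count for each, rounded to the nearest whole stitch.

Rate = 23/4 = 5.75 sts per in.
left front: 12.5 × 5.75 = 71.88 → 72.
pocket: 7.5 × 5.75 = 43.12 → 43.
front: 24.5 × 5.75 = 140.88 → 141.
collar: 17 × 5.75 = 97.75 → 98.

left front 72; pocket 43; front 141; collar 98.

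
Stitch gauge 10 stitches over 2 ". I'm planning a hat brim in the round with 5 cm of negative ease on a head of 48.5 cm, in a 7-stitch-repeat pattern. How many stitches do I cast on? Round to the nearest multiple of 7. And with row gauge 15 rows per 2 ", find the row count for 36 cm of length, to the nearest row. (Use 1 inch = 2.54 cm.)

Finished = 48.5 − 5 = 43.5 cm.
43.5 cm × 1/2.54 = 17.13 inches.
10/2 = 5 sts per in; 17.13 × 5 = 85.63 sts.
Nearest multiple of 7 → 84.
36 cm = 14.17 inches; × 7.5 = 106.30 → 106 rows.

Cast on 84 stitches; work 106 rows.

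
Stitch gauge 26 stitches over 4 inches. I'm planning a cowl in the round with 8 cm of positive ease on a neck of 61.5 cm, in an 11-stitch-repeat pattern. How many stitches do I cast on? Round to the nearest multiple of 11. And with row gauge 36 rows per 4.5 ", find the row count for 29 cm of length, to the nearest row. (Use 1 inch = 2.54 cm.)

Finished = 61.5 + 8 = 69.5 cm.
69.5 cm × 1/2.54 = 27.36 inches.
26/4 = 6.5 sts per in; 27.36 × 6.5 = 177.85 sts.
Nearest multiple of 11 → 176.
29 cm = 11.42 inches; × 8 = 91.34 → 91 rows.

Cast on 176 stitches; work 91 rows.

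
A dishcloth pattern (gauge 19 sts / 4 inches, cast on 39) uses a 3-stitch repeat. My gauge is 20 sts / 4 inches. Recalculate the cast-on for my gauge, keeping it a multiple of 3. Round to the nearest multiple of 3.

Cast on 42 stitches.

39 × 20 / 19 = 41.05.
Nearest multiple of 3: 42.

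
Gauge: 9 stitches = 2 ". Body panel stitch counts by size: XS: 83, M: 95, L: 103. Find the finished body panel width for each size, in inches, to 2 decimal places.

XS 18.44 inches; M 21.11 inches; L 22.89 inches.

9/2 = 4.5 sts per in.
XS: 83 / 4.5 = 18.444 → 18.44 in.
M: 95 / 4.5 = 21.111 → 21.11 in.
L: 103 / 4.5 = 22.889 → 22.89 in.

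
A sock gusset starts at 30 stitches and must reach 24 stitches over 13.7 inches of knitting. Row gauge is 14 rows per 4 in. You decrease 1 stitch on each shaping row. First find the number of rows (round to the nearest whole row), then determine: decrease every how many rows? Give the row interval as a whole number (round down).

Decrease every 8th row.

Rows = 13.7 × 3.5 = 47.9 → 48 rows.
Stitches to remove: 6 → 6 shaping rows (at 1 st each).
48 / 6 = 8.00 → every 8 rows.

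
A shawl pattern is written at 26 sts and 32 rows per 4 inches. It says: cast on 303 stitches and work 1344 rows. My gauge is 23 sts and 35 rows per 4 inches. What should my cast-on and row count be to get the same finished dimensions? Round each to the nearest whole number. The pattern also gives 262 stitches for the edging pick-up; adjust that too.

Cast on 268 stitches; work 1470 rows; edging pick-up 232 stitches.

Stitches: 303 × 23/26 = 268.04 → 268.
Rows: 1344 × 35/32 = 1470.00 → 1470.
edging pick-up: 262 × 23/26 = 231.77 → 232.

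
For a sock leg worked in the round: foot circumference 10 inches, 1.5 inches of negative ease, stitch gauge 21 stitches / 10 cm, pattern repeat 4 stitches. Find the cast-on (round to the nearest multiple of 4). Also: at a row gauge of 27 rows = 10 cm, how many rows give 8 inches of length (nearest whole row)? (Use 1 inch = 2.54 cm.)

Finished = 10 − 1.5 = 8.5 inches.
8.5 inches × 2.54 = 21.59 cm.
21/10 = 2.1 sts per cm; 21.59 × 2.1 = 45.34 sts.
Nearest multiple of 4 → 44.
8 inches = 20.32 cm; × 2.7 = 54.86 → 55 rows.

Cast on 44 stitches; work 55 rows.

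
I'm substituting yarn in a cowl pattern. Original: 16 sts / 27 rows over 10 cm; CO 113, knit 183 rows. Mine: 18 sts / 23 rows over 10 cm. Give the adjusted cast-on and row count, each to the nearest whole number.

Stitches: 113 × 18/16 = 127.12 → 127.
Rows: 183 × 23/27 = 155.89 → 156.

Cast on 127 stitches; work 156 rows.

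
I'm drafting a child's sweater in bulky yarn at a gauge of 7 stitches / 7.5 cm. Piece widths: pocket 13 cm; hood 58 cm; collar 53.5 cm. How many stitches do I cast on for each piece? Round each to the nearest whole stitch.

Rate = 7/7.5 = 0.933 sts per cm.
pocket: 13 × 0.933 = 12.13 → 12.
hood: 58 × 0.933 = 54.13 → 54.
collar: 53.5 × 0.933 = 49.93 → 50.

pocket 12; hood 54; collar 50.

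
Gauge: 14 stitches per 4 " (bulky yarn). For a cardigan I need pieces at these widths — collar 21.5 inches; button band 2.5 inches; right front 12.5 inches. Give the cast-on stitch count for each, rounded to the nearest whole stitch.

Rate = 14/4 = 3.5 sts per in.
collar: 21.5 × 3.5 = 75.25 → 75.
button band: 2.5 × 3.5 = 8.75 → 9.
right front: 12.5 × 3.5 = 43.75 → 44.

collar 75; button band 9; right front 44.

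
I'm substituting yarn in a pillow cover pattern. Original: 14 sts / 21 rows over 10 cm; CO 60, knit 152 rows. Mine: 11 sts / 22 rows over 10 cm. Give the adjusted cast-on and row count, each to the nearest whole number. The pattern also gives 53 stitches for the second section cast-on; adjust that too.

Stitches: 60 × 11/14 = 47.14 → 47.
Rows: 152 × 22/21 = 159.24 → 159.
second section cast-on: 53 × 11/14 = 41.64 → 42.

Cast on 47 stitches; work 159 rows; second section cast-on 42 stitches.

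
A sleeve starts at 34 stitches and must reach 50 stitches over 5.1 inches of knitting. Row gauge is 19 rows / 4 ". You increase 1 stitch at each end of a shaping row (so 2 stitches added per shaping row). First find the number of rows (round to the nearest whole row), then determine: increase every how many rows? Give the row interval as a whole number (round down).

Rows = 5.1 × 4.75 = 24.2 → 24 rows.
Stitches to add: 16 → 8 shaping rows (at 2 st each).
24 / 8 = 3.00 → every 3 rows.

Increase every 3rd row.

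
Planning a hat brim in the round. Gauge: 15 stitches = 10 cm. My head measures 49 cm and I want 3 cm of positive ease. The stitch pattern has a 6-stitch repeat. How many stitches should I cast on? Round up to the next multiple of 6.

CO 78 sts.

Finished = 49 + 3 = 52 cm.
15 / 10 = 1.5 sts/cm.
52 × 1.5 = 78.00 sts.
Next multiple of 6: 78.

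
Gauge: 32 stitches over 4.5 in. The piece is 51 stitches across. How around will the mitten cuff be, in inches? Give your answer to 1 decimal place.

7.2 inches.

32 stitches / 4.5 inch = 7.111 stitches per inch.
51 / 7.111 = 7.17 inches.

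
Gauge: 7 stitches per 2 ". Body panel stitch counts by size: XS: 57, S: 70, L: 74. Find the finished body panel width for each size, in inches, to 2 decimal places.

XS 16.29 inches; S 20.00 inches; L 21.14 inches.

7/2 = 3.5 sts per in.
XS: 57 / 3.5 = 16.286 → 16.29 in.
S: 70 / 3.5 = 20.000 → 20.00 in.
L: 74 / 3.5 = 21.143 → 21.14 in.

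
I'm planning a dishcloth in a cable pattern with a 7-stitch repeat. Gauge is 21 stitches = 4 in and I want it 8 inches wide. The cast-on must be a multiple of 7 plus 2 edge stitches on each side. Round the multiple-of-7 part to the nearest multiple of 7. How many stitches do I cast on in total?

39 stitches.

21 / 4 = 5.25 sts per inch.
8 × 5.25 = 42.00 sts.
Less 4 edge sts → 38.00 for the repeat.
Nearest multiple of 7: 35.
Add back 4 edge sts → 39.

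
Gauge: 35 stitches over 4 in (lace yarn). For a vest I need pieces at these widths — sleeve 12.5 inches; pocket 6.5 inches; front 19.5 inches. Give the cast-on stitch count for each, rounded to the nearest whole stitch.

sleeve 109; pocket 57; front 171.

Rate = 35/4 = 8.75 sts per in.
sleeve: 12.5 × 8.75 = 109.38 → 109.
pocket: 6.5 × 8.75 = 56.88 → 57.
front: 19.5 × 8.75 = 170.62 → 171.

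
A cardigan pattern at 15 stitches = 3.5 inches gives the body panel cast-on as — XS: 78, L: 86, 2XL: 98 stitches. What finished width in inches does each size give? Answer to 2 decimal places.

XS 18.20 inches; L 20.07 inches; 2XL 22.87 inches.

15/3.5 = 4.286 sts per in.
XS: 78 / 4.286 = 18.200 → 18.20 in.
L: 86 / 4.286 = 20.067 → 20.07 in.
2XL: 98 / 4.286 = 22.867 → 22.87 in.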